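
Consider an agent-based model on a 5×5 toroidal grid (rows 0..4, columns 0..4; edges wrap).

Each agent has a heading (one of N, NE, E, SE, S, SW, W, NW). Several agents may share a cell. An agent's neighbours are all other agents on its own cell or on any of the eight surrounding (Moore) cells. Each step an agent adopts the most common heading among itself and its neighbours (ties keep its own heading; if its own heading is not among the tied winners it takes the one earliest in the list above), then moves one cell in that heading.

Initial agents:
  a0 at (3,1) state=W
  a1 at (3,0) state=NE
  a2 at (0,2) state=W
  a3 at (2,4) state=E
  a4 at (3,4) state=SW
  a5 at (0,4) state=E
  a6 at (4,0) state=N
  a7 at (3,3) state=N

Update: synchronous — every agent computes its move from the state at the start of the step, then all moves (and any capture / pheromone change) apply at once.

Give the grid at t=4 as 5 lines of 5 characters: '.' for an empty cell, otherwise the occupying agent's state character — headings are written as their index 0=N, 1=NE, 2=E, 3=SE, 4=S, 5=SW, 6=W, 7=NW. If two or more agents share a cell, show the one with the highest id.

0..2.
.....
.....
0....
0..00

t=1: a0@(3,0):W a1@(2,1):NE a2@(0,1):W a3@(2,0):E a4@(2,4):N a5@(0,0):E a6@(3,0):N a7@(2,3):N
t=2: a0@(2,0):N a1@(1,2):NE a2@(0,0):W a3@(1,0):N a4@(1,4):N a5@(0,1):E a6@(2,0):N a7@(1,3):N
t=3: a0@(1,0):N a1@(0,3):NE a2@(4,0):N a3@(0,0):N a4@(0,4):N a5@(0,2):E a6@(1,0):N a7@(0,3):N
t=4: a0@(0,0):N a1@(4,3):N a2@(3,0):N a3@(4,0):N a4@(4,4):N a5@(0,3):E a6@(0,0):N a7@(4,3):N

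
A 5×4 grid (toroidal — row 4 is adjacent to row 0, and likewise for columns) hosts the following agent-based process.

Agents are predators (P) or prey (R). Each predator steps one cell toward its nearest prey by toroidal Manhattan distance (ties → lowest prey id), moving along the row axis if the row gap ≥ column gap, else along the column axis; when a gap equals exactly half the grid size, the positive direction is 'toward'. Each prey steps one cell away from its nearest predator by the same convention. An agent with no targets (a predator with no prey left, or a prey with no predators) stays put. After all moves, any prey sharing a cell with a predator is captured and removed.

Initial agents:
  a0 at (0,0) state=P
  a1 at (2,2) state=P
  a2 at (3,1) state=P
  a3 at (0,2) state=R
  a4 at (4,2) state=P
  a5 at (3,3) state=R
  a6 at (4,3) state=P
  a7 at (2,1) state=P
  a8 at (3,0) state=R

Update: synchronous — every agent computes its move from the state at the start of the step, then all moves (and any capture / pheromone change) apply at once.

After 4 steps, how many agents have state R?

0

t=1: a0@(0,1):P a1@(1,2):P a2@(3,0):P a4@(0,2):P a5@(2,3):R a6@(3,3):P a7@(3,1):P
t=2: a0@(1,1):P a1@(2,2):P a2@(2,0):P a4@(1,2):P a5@(1,3):R a6@(2,3):P a7@(3,2):P
t=3: a0@(1,2):P a1@(1,2):P a2@(1,0):P a4@(1,3):P a6@(1,3):P a7@(2,2):P
t=4: (unchanged — steady state)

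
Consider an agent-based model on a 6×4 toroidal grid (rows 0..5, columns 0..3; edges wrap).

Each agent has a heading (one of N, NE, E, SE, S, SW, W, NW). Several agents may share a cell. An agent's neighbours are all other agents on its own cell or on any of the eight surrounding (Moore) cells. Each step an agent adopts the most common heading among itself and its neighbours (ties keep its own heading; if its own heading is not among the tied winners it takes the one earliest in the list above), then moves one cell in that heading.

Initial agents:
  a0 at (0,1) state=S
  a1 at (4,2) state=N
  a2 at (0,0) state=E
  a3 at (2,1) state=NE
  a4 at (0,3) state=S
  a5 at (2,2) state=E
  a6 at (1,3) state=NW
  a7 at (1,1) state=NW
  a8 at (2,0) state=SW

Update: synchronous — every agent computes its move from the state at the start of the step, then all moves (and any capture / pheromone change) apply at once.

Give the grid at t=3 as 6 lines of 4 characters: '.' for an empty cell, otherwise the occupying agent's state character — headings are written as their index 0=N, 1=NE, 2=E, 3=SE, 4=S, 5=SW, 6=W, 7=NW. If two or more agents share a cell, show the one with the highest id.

....
....
4.4.
4444
....
....

t=1: a0@(1,1):S a1@(3,2):N a2@(1,0):S a3@(1,2):NE a4@(1,3):S a5@(1,1):NW a6@(1,0):E a7@(1,2):E a8@(1,3):NW
t=2: a0@(2,1):S a1@(2,2):N a2@(2,0):S a3@(2,2):S a4@(2,3):S a5@(1,2):E a6@(2,0):S a7@(2,2):S a8@(1,0):E
t=3: a0@(3,1):S a1@(3,2):S a2@(3,0):S a3@(3,2):S a4@(3,3):S a5@(2,2):S a6@(3,0):S a7@(3,2):S a8@(2,0):S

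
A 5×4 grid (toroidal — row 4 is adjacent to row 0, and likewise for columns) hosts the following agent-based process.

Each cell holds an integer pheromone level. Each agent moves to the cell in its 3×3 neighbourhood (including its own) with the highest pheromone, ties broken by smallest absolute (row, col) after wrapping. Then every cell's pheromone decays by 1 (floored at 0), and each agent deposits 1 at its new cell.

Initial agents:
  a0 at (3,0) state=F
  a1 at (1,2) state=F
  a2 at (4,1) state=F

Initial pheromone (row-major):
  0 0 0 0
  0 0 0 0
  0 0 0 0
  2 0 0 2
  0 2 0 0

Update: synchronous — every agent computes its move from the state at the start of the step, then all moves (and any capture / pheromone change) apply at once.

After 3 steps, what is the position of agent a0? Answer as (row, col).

t=1: a0@(3,0) a1@(0,1) a2@(3,0) | pheromone: 0 1 0 0 / 0 0 0 0 / 0 0 0 0 / 3 0 0 1 / 0 1 0 0
t=2: a0@(3,0) a1@(0,1) a2@(3,0) | pheromone: 0 1 0 0 / 0 0 0 0 / 0 0 0 0 / 4 0 0 0 / 0 0 0 0
t=3: a0@(3,0) a1@(0,1) a2@(3,0) | pheromone: 0 1 0 0 / 0 0 0 0 / 0 0 0 0 / 5 0 0 0 / 0 0 0 0

(3, 0)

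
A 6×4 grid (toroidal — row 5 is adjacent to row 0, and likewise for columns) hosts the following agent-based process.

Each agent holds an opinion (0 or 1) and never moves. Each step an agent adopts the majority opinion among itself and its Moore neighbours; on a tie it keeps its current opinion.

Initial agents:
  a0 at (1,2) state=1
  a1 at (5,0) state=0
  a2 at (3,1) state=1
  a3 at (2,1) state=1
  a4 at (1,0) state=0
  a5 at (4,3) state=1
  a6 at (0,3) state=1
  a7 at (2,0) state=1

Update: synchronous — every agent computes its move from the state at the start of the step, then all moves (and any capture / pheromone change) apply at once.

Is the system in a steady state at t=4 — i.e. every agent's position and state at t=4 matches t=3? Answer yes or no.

yes

t=1: a0@(1,2):1 a1@(5,0):1 a2@(3,1):1 a3@(2,1):1 a4@(1,0):1 a5@(4,3):1 a6@(0,3):1 a7@(2,0):1
t=2: (unchanged — steady state)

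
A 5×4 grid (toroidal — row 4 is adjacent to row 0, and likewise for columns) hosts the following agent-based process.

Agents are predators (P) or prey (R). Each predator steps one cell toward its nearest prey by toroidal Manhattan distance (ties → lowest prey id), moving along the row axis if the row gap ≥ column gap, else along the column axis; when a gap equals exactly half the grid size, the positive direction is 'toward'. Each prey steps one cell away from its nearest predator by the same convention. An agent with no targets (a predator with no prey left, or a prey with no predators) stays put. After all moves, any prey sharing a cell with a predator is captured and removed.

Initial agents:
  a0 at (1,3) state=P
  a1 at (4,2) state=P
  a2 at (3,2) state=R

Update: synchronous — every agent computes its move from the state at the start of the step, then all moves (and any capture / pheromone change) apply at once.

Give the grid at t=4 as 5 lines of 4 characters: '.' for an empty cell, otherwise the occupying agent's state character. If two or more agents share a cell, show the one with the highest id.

....
....
P..R
....
....

t=1: a0@(2,3):P a1@(3,2):P a2@(2,2):R
t=2: a0@(2,2):P a1@(2,2):P a2@(2,1):R
t=3: a0@(2,1):P a1@(2,1):P a2@(2,0):R
t=4: a0@(2,0):P a1@(2,0):P a2@(2,3):R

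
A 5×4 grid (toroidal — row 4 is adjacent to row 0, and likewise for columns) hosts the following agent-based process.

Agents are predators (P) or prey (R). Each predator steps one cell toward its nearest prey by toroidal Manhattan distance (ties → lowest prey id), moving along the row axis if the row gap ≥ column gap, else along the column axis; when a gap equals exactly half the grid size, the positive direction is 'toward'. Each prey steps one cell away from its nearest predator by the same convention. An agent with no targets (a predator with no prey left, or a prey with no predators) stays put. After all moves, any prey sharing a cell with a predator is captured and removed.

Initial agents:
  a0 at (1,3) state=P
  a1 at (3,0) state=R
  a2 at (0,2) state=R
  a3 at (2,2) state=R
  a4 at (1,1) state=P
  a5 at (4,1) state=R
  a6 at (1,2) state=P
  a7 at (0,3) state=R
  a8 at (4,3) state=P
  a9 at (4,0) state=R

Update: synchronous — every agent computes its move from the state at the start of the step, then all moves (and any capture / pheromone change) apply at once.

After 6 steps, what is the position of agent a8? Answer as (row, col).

t=1: a0@(0,3):P a1@(2,0):R a2@(4,2):R a3@(3,2):R a4@(0,1):P a5@(3,1):R a6@(0,2):P a7@(4,3):R a8@(0,3):P a9@(4,1):R
t=2: a0@(4,3):P a1@(3,0):R a2@(3,2):R a3@(2,2):R a4@(4,1):P a5@(2,1):R a6@(4,2):P a7@(3,3):R a8@(4,3):P a9@(3,1):R
t=3: a0@(3,3):P a1@(2,0):R a2@(2,2):R a3@(1,2):R a4@(3,1):P a5@(1,1):R a6@(3,2):P a7@(2,3):R a8@(3,3):P a9@(2,1):R
t=4: a0@(2,3):P a1@(1,0):R a2@(1,2):R a3@(0,2):R a4@(2,1):P a5@(0,1):R a6@(2,2):P a7@(1,3):R a8@(2,3):P a9@(1,1):R
t=5: a0@(1,3):P a1@(0,0):R a2@(0,2):R a3@(4,2):R a4@(1,1):P a5@(4,1):R a6@(1,2):P a7@(0,3):R a8@(1,3):P a9@(0,1):R
t=6: a0@(0,3):P a1@(4,0):R a2@(4,2):R a3@(3,2):R a4@(0,1):P a5@(3,1):R a6@(0,2):P a7@(4,3):R a8@(0,3):P a9@(4,1):R

(0, 3)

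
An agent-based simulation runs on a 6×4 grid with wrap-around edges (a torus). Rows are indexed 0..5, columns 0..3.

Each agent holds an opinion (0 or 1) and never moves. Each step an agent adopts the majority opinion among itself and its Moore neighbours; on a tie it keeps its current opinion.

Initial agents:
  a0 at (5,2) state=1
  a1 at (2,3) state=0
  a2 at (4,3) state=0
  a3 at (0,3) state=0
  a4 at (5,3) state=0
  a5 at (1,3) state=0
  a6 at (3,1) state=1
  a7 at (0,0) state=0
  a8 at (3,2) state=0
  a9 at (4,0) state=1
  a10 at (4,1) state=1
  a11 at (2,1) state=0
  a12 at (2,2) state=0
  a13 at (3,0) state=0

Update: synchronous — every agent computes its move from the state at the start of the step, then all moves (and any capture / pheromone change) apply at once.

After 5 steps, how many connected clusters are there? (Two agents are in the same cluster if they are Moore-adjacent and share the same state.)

1

t=1: a0@(5,2):0 a1@(2,3):0 a2@(4,3):0 a3@(0,3):0 a4@(5,3):0 a5@(1,3):0 a6@(3,1):0 a7@(0,0):0 a8@(3,2):0 a9@(4,0):1 a10@(4,1):1 a11@(2,1):0 a12@(2,2):0 a13@(3,0):0
t=2: a0@(5,2):0 a1@(2,3):0 a2@(4,3):0 a3@(0,3):0 a4@(5,3):0 a5@(1,3):0 a6@(3,1):0 a7@(0,0):0 a8@(3,2):0 a9@(4,0):0 a10@(4,1):0 a11@(2,1):0 a12@(2,2):0 a13@(3,0):0
t=3: (unchanged — steady state)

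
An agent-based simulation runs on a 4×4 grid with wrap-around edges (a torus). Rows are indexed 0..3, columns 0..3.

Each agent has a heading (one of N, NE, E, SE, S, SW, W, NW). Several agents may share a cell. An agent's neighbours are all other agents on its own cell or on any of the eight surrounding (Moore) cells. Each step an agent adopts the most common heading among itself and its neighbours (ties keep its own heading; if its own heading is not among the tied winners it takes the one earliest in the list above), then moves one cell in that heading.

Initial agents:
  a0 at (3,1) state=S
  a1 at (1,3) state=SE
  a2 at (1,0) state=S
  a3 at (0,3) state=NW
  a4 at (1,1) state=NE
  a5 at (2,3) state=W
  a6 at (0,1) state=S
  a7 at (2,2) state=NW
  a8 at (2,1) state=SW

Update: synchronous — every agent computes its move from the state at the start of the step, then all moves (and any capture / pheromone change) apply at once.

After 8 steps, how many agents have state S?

t=1: a0@(0,1):S a1@(0,2):NW a2@(2,0):S a3@(3,2):NW a4@(2,1):S a5@(2,2):W a6@(1,1):S a7@(1,1):NW a8@(3,1):S
t=2: a0@(1,1):S a1@(3,1):NW a2@(3,0):S a3@(0,2):S a4@(3,1):S a5@(3,2):S a6@(2,1):S a7@(2,1):S a8@(0,1):S
t=3: a0@(2,1):S a1@(0,1):S a2@(0,0):S a3@(1,2):S a4@(0,1):S a5@(0,2):S a6@(3,1):S a7@(3,1):S a8@(1,1):S
t=4: a0@(3,1):S a1@(1,1):S a2@(1,0):S a3@(2,2):S a4@(1,1):S a5@(1,2):S a6@(0,1):S a7@(0,1):S a8@(2,1):S
t=5: a0@(0,1):S a1@(2,1):S a2@(2,0):S a3@(3,2):S a4@(2,1):S a5@(2,2):S a6@(1,1):S a7@(1,1):S a8@(3,1):S
t=6: a0@(1,1):S a1@(3,1):S a2@(3,0):S a3@(0,2):S a4@(3,1):S a5@(3,2):S a6@(2,1):S a7@(2,1):S a8@(0,1):S
t=7: a0@(2,1):S a1@(0,1):S a2@(0,0):S a3@(1,2):S a4@(0,1):S a5@(0,2):S a6@(3,1):S a7@(3,1):S a8@(1,1):S
t=8: a0@(3,1):S a1@(1,1):S a2@(1,0):S a3@(2,2):S a4@(1,1):S a5@(1,2):S a6@(0,1):S a7@(0,1):S a8@(2,1):S

9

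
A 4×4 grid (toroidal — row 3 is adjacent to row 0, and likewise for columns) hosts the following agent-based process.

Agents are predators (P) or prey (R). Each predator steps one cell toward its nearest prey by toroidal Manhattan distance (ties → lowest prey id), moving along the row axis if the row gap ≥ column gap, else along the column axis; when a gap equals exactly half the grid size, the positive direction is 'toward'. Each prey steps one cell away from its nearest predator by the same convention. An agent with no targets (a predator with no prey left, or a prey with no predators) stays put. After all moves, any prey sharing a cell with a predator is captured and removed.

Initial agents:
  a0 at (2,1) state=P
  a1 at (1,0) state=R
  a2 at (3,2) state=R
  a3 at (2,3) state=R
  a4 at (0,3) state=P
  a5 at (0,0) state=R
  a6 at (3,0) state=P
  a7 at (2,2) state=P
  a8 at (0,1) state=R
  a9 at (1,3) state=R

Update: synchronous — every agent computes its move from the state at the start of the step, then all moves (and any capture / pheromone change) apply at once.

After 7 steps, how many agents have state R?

t=1: a0@(1,1):P a2@(0,2):R a3@(2,0):R a4@(0,0):P a5@(0,1):R a6@(0,0):P a7@(3,2):P a8@(3,1):R a9@(2,3):R
t=2: a0@(0,1):P a2@(1,2):R a3@(3,0):R a4@(0,1):P a5@(3,1):R a6@(0,1):P a7@(0,2):P a8@(3,0):R a9@(1,3):R
t=3: a0@(3,1):P a2@(2,2):R a3@(2,0):R a4@(3,1):P a5@(2,1):R a6@(3,1):P a7@(1,2):P a8@(2,0):R a9@(2,3):R
t=4: a0@(2,1):P a2@(3,2):R a3@(1,0):R a4@(2,1):P a5@(1,1):R a6@(2,1):P a7@(2,2):P a8@(1,0):R a9@(3,3):R
t=5: a0@(1,1):P a2@(0,2):R a3@(0,0):R a4@(1,1):P a5@(0,1):R a6@(1,1):P a7@(3,2):P a8@(0,0):R a9@(0,3):R
t=6: a0@(0,1):P a2@(1,2):R a3@(3,0):R a4@(0,1):P a5@(3,1):R a6@(0,1):P a7@(0,2):P a8@(3,0):R a9@(1,3):R
t=7: a0@(3,1):P a2@(2,2):R a3@(2,0):R a4@(3,1):P a5@(2,1):R a6@(3,1):P a7@(1,2):P a8@(2,0):R a9@(2,3):R

5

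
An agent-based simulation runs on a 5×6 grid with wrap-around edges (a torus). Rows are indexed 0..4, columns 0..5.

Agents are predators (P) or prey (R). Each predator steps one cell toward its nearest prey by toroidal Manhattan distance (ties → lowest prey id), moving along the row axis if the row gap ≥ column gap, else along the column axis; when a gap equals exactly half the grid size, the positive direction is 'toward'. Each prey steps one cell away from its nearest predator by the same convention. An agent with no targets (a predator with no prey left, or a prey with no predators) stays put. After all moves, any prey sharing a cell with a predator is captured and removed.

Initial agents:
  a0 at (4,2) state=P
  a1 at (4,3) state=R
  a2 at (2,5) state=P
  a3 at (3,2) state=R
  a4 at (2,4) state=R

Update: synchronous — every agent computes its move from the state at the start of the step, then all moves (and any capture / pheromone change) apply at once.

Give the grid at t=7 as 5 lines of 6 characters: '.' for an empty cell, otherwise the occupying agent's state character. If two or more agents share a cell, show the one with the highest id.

......
......
..RRP.
......
...PR.

t=1: a0@(4,3):P a1@(4,4):R a2@(2,4):P a3@(2,2):R a4@(2,3):R
t=2: a0@(4,4):P a1@(4,5):R a2@(2,3):P a3@(2,1):R a4@(2,2):R
t=3: a0@(4,5):P a1@(4,0):R a2@(2,2):P a3@(2,0):R a4@(2,1):R
t=4: a0@(4,0):P a1@(4,1):R a2@(2,1):P a3@(2,5):R a4@(2,0):R
t=5: a0@(4,1):P a1@(4,2):R a2@(2,0):P a3@(2,4):R a4@(2,5):R
t=6: a0@(4,2):P a1@(4,3):R a2@(2,5):P a3@(2,3):R a4@(2,4):R
t=7: a0@(4,3):P a1@(4,4):R a2@(2,4):P a3@(2,2):R a4@(2,3):R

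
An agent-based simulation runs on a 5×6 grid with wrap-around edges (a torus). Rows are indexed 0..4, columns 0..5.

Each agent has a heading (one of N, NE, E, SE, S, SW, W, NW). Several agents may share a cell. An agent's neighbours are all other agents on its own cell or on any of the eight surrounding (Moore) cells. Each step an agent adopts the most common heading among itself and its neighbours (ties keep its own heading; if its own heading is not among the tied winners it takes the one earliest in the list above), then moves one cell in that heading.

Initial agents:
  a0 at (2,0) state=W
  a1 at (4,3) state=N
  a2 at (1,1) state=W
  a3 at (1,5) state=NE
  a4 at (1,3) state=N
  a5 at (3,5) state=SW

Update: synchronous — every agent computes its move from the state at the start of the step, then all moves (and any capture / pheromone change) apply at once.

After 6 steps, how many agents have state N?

t=1: a0@(2,5):W a1@(3,3):N a2@(1,0):W a3@(0,0):NE a4@(0,3):N a5@(4,4):SW
t=2: a0@(2,4):W a1@(2,3):N a2@(1,5):W a3@(4,1):NE a4@(4,3):N a5@(3,4):N
t=3: a0@(2,3):W a1@(1,3):N a2@(1,4):W a3@(3,2):NE a4@(3,3):N a5@(2,4):N
t=4: a0@(1,3):N a1@(0,3):N a2@(1,3):W a3@(2,3):NE a4@(2,3):N a5@(1,4):N
t=5: a0@(0,3):N a1@(4,3):N a2@(0,3):N a3@(1,3):N a4@(1,3):N a5@(0,4):N
t=6: a0@(4,3):N a1@(3,3):N a2@(4,3):N a3@(0,3):N a4@(0,3):N a5@(4,4):N

6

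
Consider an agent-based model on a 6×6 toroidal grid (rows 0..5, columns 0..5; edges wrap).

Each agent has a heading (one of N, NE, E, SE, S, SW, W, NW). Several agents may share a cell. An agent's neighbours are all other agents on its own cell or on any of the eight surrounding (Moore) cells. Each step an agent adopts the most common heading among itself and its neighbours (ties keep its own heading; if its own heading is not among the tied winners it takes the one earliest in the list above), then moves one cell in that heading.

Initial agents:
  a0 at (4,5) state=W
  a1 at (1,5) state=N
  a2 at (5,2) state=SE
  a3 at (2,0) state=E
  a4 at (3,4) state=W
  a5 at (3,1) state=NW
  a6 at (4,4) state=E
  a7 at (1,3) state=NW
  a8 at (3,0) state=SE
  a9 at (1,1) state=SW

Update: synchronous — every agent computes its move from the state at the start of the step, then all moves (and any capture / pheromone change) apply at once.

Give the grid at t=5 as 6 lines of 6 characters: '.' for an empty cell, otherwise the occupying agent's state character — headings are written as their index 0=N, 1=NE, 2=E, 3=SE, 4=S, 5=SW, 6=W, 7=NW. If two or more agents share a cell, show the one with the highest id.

..5...
......
.....2
....66
6.7.66
.....6

t=1: a0@(4,4):W a1@(0,5):N a2@(0,3):SE a3@(2,1):E a4@(3,3):W a5@(2,0):NW a6@(4,3):W a7@(0,2):NW a8@(4,1):SE a9@(2,0):SW
t=2: a0@(4,3):W a1@(5,5):N a2@(1,4):SE a3@(2,2):E a4@(3,2):W a5@(1,5):NW a6@(4,2):W a7@(5,1):NW a8@(5,2):SE a9@(3,5):SW
t=3: a0@(4,2):W a1@(4,5):N a2@(2,5):SE a3@(2,3):E a4@(3,1):W a5@(0,4):NW a6@(4,1):W a7@(4,0):NW a8@(5,1):W a9@(4,4):SW
t=4: a0@(4,1):W a1@(3,5):N a2@(3,0):SE a3@(2,4):E a4@(3,0):W a5@(5,3):NW a6@(4,0):W a7@(4,5):W a8@(5,0):W a9@(5,3):SW
t=5: a0@(4,0):W a1@(3,4):W a2@(3,5):W a3@(2,5):E a4@(3,5):W a5@(4,2):NW a6@(4,5):W a7@(4,4):W a8@(5,5):W a9@(0,2):SW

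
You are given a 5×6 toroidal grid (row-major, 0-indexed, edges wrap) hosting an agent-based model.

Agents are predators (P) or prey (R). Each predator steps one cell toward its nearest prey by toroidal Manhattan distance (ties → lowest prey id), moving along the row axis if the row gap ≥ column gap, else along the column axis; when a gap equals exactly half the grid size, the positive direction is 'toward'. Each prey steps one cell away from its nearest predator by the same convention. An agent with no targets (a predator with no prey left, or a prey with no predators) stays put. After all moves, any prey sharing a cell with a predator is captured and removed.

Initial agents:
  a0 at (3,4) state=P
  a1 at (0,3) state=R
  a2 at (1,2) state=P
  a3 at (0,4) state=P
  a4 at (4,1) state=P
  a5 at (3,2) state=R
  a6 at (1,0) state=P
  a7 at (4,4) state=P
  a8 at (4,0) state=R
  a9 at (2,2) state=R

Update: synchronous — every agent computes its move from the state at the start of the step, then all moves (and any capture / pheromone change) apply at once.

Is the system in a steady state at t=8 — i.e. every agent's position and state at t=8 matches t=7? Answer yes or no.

yes

t=1: a0@(3,3):P a1@(0,2):R a2@(2,2):P a3@(0,3):P a4@(4,0):P a5@(3,1):R a6@(0,0):P a7@(0,4):P a8@(4,5):R a9@(3,2):R
t=2: a0@(3,2):P a2@(3,2):P a3@(0,2):P a4@(4,5):P a5@(3,0):R a6@(0,1):P a7@(0,3):P a8@(4,4):R a9@(3,1):R
t=3: a0@(3,1):P a2@(3,1):P a3@(0,3):P a4@(4,4):P a5@(3,5):R a6@(4,1):P a7@(4,3):P a9@(3,0):R
t=4: a0@(3,0):P a2@(3,0):P a3@(4,3):P a4@(3,4):P a6@(3,1):P a7@(4,4):P a9@(3,5):R
t=5: a0@(3,5):P a2@(3,5):P a3@(4,4):P a4@(3,5):P a6@(3,0):P a7@(3,4):P
t=6: (unchanged — steady state)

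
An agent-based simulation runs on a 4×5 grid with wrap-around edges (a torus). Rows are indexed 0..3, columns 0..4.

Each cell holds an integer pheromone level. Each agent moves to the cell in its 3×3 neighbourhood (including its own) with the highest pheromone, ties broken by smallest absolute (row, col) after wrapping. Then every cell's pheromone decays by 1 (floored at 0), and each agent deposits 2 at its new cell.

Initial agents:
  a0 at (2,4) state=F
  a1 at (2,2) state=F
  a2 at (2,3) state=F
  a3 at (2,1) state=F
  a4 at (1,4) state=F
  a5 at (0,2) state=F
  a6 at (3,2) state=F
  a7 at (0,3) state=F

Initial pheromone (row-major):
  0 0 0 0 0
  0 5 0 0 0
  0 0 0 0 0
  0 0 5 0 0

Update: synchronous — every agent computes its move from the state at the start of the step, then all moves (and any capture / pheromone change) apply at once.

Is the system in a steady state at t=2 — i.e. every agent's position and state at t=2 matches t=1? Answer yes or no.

t=1: a0@(1,0) a1@(1,1) a2@(3,2) a3@(1,1) a4@(0,0) a5@(1,1) a6@(3,2) a7@(3,2) | pheromone: 2 0 0 0 0 / 2 10 0 0 0 / 0 0 0 0 0 / 0 0 10 0 0
t=2: a0@(1,1) a1@(1,1) a2@(3,2) a3@(1,1) a4@(1,1) a5@(1,1) a6@(3,2) a7@(3,2) | pheromone: 1 0 0 0 0 / 1 19 0 0 0 / 0 0 0 0 0 / 0 0 15 0 0

no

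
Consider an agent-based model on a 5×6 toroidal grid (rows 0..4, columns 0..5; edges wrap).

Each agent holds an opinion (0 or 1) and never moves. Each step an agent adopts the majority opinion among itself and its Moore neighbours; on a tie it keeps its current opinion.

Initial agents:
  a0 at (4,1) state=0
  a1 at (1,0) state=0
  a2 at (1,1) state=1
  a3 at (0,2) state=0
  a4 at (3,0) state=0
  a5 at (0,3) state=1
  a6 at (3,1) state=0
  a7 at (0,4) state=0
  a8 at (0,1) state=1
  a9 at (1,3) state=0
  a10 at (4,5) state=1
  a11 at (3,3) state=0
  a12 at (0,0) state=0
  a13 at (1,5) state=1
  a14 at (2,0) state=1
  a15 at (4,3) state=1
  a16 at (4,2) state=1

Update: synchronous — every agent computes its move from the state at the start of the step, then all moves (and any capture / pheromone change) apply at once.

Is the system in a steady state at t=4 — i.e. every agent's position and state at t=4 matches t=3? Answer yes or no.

no

t=1: a0@(4,1):0 a1@(1,0):1 a2@(1,1):1 a3@(0,2):1 a4@(3,0):0 a5@(0,3):1 a6@(3,1):0 a7@(0,4):1 a8@(0,1):0 a9@(1,3):0 a10@(4,5):0 a11@(3,3):1 a12@(0,0):1 a13@(1,5):0 a14@(2,0):1 a15@(4,3):1 a16@(4,2):1
t=2: a0@(4,1):0 a1@(1,0):1 a2@(1,1):1 a3@(0,2):1 a4@(3,0):0 a5@(0,3):1 a6@(3,1):0 a7@(0,4):1 a8@(0,1):1 a9@(1,3):1 a10@(4,5):0 a11@(3,3):1 a12@(0,0):0 a13@(1,5):1 a14@(2,0):1 a15@(4,3):1 a16@(4,2):1
t=3: a0@(4,1):0 a1@(1,0):1 a2@(1,1):1 a3@(0,2):1 a4@(3,0):0 a5@(0,3):1 a6@(3,1):0 a7@(0,4):1 a8@(0,1):1 a9@(1,3):1 a10@(4,5):0 a11@(3,3):1 a12@(0,0):1 a13@(1,5):1 a14@(2,0):1 a15@(4,3):1 a16@(4,2):1
t=4: a0@(4,1):1 a1@(1,0):1 a2@(1,1):1 a3@(0,2):1 a4@(3,0):0 a5@(0,3):1 a6@(3,1):0 a7@(0,4):1 a8@(0,1):1 a9@(1,3):1 a10@(4,5):0 a11@(3,3):1 a12@(0,0):1 a13@(1,5):1 a14@(2,0):1 a15@(4,3):1 a16@(4,2):1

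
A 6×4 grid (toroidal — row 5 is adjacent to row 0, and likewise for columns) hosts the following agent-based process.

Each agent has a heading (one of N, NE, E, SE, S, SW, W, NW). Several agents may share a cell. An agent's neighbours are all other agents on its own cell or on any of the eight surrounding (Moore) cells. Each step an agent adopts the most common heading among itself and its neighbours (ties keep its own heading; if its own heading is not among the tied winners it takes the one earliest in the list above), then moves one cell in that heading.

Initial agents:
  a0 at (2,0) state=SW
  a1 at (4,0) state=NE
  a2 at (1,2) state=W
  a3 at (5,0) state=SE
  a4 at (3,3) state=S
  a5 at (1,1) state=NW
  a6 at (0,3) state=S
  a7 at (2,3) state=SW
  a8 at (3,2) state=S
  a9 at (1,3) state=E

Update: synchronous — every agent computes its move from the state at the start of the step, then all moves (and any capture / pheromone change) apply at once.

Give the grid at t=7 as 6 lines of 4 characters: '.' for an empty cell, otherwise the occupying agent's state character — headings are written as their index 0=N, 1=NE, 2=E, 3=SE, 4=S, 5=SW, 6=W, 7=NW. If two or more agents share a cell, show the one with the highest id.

t=1: a0@(3,3):SW a1@(3,1):NE a2@(1,1):W a3@(0,1):SE a4@(4,3):S a5@(0,0):NW a6@(1,3):S a7@(3,2):SW a8@(4,2):S a9@(2,2):SW
t=2: a0@(4,2):SW a1@(4,0):SW a2@(1,0):W a3@(1,2):SE a4@(5,3):S a5@(5,3):NW a6@(2,3):S a7@(4,1):SW a8@(5,2):S a9@(3,1):SW
t=3: a0@(5,1):SW a1@(5,3):SW a2@(1,3):W a3@(2,3):SE a4@(0,3):S a5@(0,3):S a6@(3,3):S a7@(5,0):SW a8@(0,2):S a9@(4,0):SW
t=4: a0@(0,0):SW a1@(0,2):SW a2@(2,3):S a3@(3,0):SE a4@(1,3):S a5@(1,3):S a6@(4,3):S a7@(0,3):SW a8@(1,2):S a9@(5,3):SW
t=5: a0@(1,3):SW a1@(1,1):SW a2@(3,3):S a3@(4,0):S a4@(2,3):S a5@(2,3):S a6@(5,3):S a7@(1,2):SW a8@(2,2):S a9@(0,2):SW
t=6: a0@(2,2):SW a1@(2,0):SW a2@(4,3):S a3@(5,0):S a4@(3,3):S a5@(3,3):S a6@(0,3):S a7@(2,1):SW a8@(3,2):S a9@(1,1):SW
t=7: a0@(3,1):SW a1@(3,3):SW a2@(5,3):S a3@(0,0):S a4@(4,3):S a5@(4,3):S a6@(1,3):S a7@(3,0):SW a8@(4,2):S a9@(2,0):SW

4...
...4
5...
55.5
..44
...4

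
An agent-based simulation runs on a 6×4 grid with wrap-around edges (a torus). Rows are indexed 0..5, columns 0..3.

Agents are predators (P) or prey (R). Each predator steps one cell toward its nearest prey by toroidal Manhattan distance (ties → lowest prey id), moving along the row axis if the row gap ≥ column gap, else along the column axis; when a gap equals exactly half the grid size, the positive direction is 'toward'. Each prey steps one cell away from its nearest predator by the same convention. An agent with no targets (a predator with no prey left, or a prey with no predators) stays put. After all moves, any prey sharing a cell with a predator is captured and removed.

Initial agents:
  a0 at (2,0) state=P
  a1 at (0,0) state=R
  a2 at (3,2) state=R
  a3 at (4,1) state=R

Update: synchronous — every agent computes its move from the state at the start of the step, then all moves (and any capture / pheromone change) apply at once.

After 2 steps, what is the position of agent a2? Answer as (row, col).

(4, 1)

t=1: a0@(1,0):P a1@(5,0):R a2@(3,1):R a3@(5,1):R
t=2: a0@(0,0):P a1@(4,0):R a2@(4,1):R a3@(4,1):R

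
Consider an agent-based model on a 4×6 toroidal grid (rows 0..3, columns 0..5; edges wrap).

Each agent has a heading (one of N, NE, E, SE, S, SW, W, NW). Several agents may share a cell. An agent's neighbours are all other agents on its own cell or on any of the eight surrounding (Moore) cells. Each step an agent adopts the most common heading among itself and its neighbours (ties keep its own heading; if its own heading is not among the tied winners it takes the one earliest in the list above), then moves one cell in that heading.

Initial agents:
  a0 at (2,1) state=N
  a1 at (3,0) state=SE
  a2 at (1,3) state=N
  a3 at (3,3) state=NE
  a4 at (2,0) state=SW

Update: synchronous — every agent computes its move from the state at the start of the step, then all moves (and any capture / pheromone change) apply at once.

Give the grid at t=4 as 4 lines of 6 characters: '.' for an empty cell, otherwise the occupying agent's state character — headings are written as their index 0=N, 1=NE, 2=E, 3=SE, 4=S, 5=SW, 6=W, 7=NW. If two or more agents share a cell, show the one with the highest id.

......
...0..
.05...
.1..3.

t=1: a0@(1,1):N a1@(0,1):SE a2@(0,3):N a3@(2,4):NE a4@(3,5):SW
t=2: a0@(0,1):N a1@(1,2):SE a2@(3,3):N a3@(1,5):NE a4@(0,4):SW
t=3: a0@(3,1):N a1@(2,3):SE a2@(2,3):N a3@(0,0):NE a4@(1,3):SW
t=4: a0@(2,1):N a1@(3,4):SE a2@(1,3):N a3@(3,1):NE a4@(2,2):SW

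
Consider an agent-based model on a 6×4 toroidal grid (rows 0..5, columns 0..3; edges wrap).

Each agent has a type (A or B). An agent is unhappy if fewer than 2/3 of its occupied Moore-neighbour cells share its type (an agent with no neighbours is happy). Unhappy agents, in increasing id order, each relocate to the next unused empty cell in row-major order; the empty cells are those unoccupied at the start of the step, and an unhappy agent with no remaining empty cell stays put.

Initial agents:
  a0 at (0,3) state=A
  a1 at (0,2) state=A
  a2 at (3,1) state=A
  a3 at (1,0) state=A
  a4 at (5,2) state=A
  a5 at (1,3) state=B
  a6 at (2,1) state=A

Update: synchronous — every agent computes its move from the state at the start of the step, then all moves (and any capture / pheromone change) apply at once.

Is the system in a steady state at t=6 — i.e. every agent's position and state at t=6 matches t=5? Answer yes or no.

t=1: a0@(0,3):A a1@(0,2):A a2@(3,1):A a3@(1,0):A a4@(5,2):A a5@(0,0):B a6@(2,1):A
t=2: a0@(0,3):A a1@(0,2):A a2@(3,1):A a3@(1,0):A a4@(5,2):A a5@(0,1):B a6@(2,1):A
t=3: a0@(0,3):A a1@(0,2):A a2@(3,1):A a3@(1,0):A a4@(5,2):A a5@(0,0):B a6@(2,1):A
t=4: a0@(0,3):A a1@(0,2):A a2@(3,1):A a3@(1,0):A a4@(5,2):A a5@(0,1):B a6@(2,1):A
t=5: a0@(0,3):A a1@(0,2):A a2@(3,1):A a3@(1,0):A a4@(5,2):A a5@(0,0):B a6@(2,1):A
t=6: a0@(0,3):A a1@(0,2):A a2@(3,1):A a3@(1,0):A a4@(5,2):A a5@(0,1):B a6@(2,1):A

no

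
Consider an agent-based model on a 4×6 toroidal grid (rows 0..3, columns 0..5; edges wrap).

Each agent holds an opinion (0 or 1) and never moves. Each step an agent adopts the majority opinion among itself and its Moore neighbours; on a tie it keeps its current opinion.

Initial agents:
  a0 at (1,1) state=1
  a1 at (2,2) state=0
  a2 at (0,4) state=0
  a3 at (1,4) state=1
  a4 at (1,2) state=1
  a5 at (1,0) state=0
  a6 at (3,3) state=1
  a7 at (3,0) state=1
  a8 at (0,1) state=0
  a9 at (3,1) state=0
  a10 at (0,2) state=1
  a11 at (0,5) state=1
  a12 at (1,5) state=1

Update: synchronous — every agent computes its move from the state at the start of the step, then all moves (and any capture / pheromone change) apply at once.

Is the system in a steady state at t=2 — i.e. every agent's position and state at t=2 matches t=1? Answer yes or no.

t=1: a0@(1,1):1 a1@(2,2):1 a2@(0,4):1 a3@(1,4):1 a4@(1,2):1 a5@(1,0):1 a6@(3,3):1 a7@(3,0):1 a8@(0,1):1 a9@(3,1):0 a10@(0,2):1 a11@(0,5):1 a12@(1,5):1
t=2: a0@(1,1):1 a1@(2,2):1 a2@(0,4):1 a3@(1,4):1 a4@(1,2):1 a5@(1,0):1 a6@(3,3):1 a7@(3,0):1 a8@(0,1):1 a9@(3,1):1 a10@(0,2):1 a11@(0,5):1 a12@(1,5):1

no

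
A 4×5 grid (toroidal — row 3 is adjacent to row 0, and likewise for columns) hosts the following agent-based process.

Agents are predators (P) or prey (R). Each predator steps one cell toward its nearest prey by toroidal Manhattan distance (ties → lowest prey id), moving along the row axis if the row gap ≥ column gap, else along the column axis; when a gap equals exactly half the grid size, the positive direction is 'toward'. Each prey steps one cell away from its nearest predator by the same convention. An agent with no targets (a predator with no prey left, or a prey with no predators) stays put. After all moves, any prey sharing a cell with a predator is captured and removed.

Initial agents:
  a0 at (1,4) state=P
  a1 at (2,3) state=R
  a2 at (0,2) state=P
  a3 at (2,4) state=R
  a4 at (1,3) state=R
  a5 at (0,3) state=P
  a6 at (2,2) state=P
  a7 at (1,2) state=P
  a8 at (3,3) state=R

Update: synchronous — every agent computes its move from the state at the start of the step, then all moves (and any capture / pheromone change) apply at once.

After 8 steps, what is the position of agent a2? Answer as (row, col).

t=1: a0@(2,4):P a2@(1,2):P a3@(3,4):R a5@(1,3):P a6@(2,3):P a7@(1,3):P
t=2: a0@(3,4):P a2@(2,2):P a3@(0,4):R a5@(2,3):P a6@(3,3):P a7@(2,3):P
t=3: a0@(0,4):P a2@(3,2):P a3@(1,4):R a5@(3,3):P a6@(0,3):P a7@(3,3):P
t=4: a0@(1,4):P a2@(0,2):P a3@(2,4):R a5@(0,3):P a6@(1,3):P a7@(0,3):P
t=5: a0@(2,4):P a2@(1,2):P a3@(3,4):R a5@(1,3):P a6@(2,3):P a7@(1,3):P
t=6: a0@(3,4):P a2@(2,2):P a3@(0,4):R a5@(2,3):P a6@(3,3):P a7@(2,3):P
t=7: a0@(0,4):P a2@(3,2):P a3@(1,4):R a5@(3,3):P a6@(0,3):P a7@(3,3):P
t=8: a0@(1,4):P a2@(0,2):P a3@(2,4):R a5@(0,3):P a6@(1,3):P a7@(0,3):P

(0, 2)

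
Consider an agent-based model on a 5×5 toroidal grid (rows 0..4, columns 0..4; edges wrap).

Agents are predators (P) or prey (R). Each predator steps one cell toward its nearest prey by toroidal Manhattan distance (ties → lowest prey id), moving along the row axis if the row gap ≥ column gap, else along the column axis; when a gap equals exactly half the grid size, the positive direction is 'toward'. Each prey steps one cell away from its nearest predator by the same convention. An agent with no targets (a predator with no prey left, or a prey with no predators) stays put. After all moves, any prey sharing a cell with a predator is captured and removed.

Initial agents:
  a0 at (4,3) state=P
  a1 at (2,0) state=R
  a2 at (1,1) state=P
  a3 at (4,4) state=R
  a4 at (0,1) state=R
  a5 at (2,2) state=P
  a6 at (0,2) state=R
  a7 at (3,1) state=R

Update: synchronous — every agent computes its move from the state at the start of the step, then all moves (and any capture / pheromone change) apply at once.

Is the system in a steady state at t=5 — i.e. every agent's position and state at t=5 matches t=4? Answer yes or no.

t=1: a0@(4,4):P a1@(3,0):R a2@(0,1):P a3@(4,0):R a4@(4,1):R a5@(2,1):P a6@(1,2):R a7@(4,1):R
t=2: a0@(4,0):P a1@(2,0):R a2@(4,1):P a5@(3,1):P a6@(2,2):R
t=3: a0@(3,0):P a1@(1,0):R a2@(3,1):P a5@(2,1):P a6@(1,2):R
t=4: a0@(2,0):P a1@(0,0):R a2@(2,1):P a5@(1,1):P a6@(0,2):R
t=5: a0@(1,0):P a1@(4,0):R a2@(1,1):P a5@(0,1):P a6@(4,2):R

no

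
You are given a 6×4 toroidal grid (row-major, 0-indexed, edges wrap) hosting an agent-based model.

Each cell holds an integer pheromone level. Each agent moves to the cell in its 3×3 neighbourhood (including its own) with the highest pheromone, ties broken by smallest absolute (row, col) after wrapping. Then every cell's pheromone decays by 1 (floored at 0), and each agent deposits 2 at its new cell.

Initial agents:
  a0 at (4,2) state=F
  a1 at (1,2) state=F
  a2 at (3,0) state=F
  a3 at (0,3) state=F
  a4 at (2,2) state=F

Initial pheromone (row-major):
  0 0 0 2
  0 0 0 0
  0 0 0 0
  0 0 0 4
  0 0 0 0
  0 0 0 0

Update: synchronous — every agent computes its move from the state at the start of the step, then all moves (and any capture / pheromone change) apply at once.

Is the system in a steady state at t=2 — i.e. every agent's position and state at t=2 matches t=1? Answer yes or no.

yes

t=1: a0@(3,3) a1@(0,3) a2@(3,3) a3@(0,3) a4@(3,3) | pheromone: 0 0 0 5 / 0 0 0 0 / 0 0 0 0 / 0 0 0 9 / 0 0 0 0 / 0 0 0 0
t=2: a0@(3,3) a1@(0,3) a2@(3,3) a3@(0,3) a4@(3,3) | pheromone: 0 0 0 8 / 0 0 0 0 / 0 0 0 0 / 0 0 0 14 / 0 0 0 0 / 0 0 0 0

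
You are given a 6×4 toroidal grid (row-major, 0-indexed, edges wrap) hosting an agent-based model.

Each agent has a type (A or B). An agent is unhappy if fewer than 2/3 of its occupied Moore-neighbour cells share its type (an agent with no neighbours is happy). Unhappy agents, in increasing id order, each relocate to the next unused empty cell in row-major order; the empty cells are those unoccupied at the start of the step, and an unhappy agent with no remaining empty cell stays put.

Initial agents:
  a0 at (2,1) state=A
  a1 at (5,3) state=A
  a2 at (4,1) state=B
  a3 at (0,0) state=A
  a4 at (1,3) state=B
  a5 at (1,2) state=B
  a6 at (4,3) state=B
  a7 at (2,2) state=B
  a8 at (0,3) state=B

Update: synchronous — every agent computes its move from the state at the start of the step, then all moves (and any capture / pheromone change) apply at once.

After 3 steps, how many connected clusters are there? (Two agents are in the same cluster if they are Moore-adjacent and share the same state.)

t=1: a0@(0,1):A a1@(0,2):A a2@(4,1):B a3@(1,0):A a4@(1,3):B a5@(1,2):B a6@(1,1):B a7@(2,2):B a8@(2,0):B
t=2: a0@(0,0):A a1@(0,3):A a2@(4,1):B a3@(2,1):A a4@(2,3):B a5@(3,0):B a6@(3,1):B a7@(2,2):B a8@(2,0):B
t=3: a0@(0,0):A a1@(0,3):A a2@(4,1):B a3@(0,1):A a4@(2,3):B a5@(3,0):B a6@(3,1):B a7@(2,2):B a8@(2,0):B

2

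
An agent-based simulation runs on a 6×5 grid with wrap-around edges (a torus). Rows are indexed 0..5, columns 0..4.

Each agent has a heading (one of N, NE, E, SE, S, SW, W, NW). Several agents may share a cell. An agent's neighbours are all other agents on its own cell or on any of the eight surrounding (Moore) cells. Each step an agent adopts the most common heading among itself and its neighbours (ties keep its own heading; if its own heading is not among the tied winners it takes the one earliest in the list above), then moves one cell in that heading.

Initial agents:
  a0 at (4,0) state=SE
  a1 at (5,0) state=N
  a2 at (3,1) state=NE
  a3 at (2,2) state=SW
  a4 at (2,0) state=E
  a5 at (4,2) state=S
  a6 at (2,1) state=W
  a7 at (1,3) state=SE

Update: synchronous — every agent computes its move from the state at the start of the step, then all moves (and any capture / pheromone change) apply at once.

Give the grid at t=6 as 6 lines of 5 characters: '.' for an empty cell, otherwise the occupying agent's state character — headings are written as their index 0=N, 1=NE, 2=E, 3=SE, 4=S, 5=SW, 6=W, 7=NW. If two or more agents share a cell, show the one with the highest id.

t=1: a0@(5,1):SE a1@(4,0):N a2@(2,2):NE a3@(3,1):SW a4@(2,1):E a5@(5,2):S a6@(2,0):W a7@(2,4):SE
t=2: a0@(0,2):SE a1@(3,0):N a2@(1,3):NE a3@(4,0):SW a4@(2,2):E a5@(0,2):S a6@(2,4):W a7@(3,0):SE
t=3: a0@(1,3):SE a1@(2,0):N a2@(0,4):NE a3@(5,4):SW a4@(2,3):E a5@(1,2):S a6@(2,3):W a7@(4,1):SE
t=4: a0@(2,4):SE a1@(1,0):N a2@(5,0):NE a3@(0,3):SW a4@(2,4):E a5@(2,2):S a6@(2,2):W a7@(5,2):SE
t=5: a0@(3,0):SE a1@(0,0):N a2@(4,1):NE a3@(1,2):SW a4@(2,0):E a5@(3,2):S a6@(2,1):W a7@(0,3):SE
t=6: a0@(4,1):SE a1@(5,0):N a2@(3,2):NE a3@(2,1):SW a4@(2,1):E a5@(4,2):S a6@(2,0):W a7@(1,4):SE

.....
....3
62...
..1..
.34..
0....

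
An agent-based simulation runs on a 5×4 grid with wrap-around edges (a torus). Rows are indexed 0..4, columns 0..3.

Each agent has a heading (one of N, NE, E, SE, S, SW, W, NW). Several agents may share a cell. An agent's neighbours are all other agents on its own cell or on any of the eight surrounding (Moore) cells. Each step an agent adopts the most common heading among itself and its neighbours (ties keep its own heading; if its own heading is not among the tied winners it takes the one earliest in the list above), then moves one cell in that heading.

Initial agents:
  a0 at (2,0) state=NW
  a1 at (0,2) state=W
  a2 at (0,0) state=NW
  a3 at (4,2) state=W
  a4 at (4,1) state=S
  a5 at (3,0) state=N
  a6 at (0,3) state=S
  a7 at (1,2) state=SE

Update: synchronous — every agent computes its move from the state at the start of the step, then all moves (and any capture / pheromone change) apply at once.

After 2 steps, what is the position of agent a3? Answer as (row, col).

(4, 0)

t=1: a0@(1,3):NW a1@(0,1):W a2@(1,0):S a3@(4,1):W a4@(4,0):W a5@(2,0):N a6@(0,2):W a7@(2,3):SE
t=2: a0@(0,2):NW a1@(0,0):W a2@(2,0):S a3@(4,0):W a4@(4,3):W a5@(1,0):N a6@(0,1):W a7@(3,0):SE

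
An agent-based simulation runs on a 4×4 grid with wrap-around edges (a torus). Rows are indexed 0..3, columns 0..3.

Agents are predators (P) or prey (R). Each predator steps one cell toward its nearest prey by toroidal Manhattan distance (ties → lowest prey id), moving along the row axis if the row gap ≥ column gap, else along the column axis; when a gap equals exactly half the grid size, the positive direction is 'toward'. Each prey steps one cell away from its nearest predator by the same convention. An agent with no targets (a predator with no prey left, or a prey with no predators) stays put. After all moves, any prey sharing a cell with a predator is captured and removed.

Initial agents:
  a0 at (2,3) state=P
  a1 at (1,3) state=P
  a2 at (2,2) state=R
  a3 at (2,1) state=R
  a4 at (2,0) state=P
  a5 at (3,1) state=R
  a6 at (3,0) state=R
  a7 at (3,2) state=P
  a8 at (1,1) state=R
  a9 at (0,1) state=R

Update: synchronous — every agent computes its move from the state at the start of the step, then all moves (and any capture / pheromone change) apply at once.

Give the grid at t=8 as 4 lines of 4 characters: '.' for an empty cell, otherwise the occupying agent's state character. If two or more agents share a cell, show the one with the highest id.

t=1: a0@(2,2):P a1@(2,3):P a4@(2,1):P a5@(3,0):R a6@(0,0):R a7@(2,2):P a8@(1,0):R a9@(1,1):R
t=2: a0@(1,2):P a1@(3,3):P a4@(1,1):P a5@(0,0):R a6@(3,0):R a7@(1,2):P a8@(0,0):R a9@(0,1):R
t=3: a0@(0,2):P a1@(3,0):P a4@(0,1):P a5@(1,0):R a6@(3,1):R a7@(0,2):P a8@(1,0):R a9@(3,1):R
t=4: a0@(3,2):P a1@(3,1):P a4@(3,1):P a5@(0,0):R a7@(3,2):P a8@(0,0):R
t=5: a0@(3,3):P a1@(0,1):P a4@(0,1):P a5@(1,0):R a7@(3,3):P a8@(1,0):R
t=6: a0@(0,3):P a1@(1,1):P a4@(1,1):P a5@(2,0):R a7@(0,3):P a8@(2,0):R
t=7: a0@(1,3):P a1@(2,1):P a4@(2,1):P a5@(3,0):R a7@(1,3):P a8@(3,0):R
t=8: a0@(2,3):P a1@(3,1):P a4@(3,1):P a5@(0,0):R a7@(2,3):P a8@(0,0):R

R...
....
...P
.P..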